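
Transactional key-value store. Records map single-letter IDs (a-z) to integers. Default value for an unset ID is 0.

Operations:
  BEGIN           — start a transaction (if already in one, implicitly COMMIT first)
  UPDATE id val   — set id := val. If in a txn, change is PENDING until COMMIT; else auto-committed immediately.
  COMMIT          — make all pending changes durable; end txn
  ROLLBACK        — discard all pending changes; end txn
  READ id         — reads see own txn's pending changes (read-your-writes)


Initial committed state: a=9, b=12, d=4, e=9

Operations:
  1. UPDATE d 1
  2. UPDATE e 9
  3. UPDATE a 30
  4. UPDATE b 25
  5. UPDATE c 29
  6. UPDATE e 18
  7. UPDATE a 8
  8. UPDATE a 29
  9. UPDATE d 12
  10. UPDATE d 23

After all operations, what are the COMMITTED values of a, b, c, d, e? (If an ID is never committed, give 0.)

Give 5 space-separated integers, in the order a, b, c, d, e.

Initial committed: {a=9, b=12, d=4, e=9}
Op 1: UPDATE d=1 (auto-commit; committed d=1)
Op 2: UPDATE e=9 (auto-commit; committed e=9)
Op 3: UPDATE a=30 (auto-commit; committed a=30)
Op 4: UPDATE b=25 (auto-commit; committed b=25)
Op 5: UPDATE c=29 (auto-commit; committed c=29)
Op 6: UPDATE e=18 (auto-commit; committed e=18)
Op 7: UPDATE a=8 (auto-commit; committed a=8)
Op 8: UPDATE a=29 (auto-commit; committed a=29)
Op 9: UPDATE d=12 (auto-commit; committed d=12)
Op 10: UPDATE d=23 (auto-commit; committed d=23)
Final committed: {a=29, b=25, c=29, d=23, e=18}

Answer: 29 25 29 23 18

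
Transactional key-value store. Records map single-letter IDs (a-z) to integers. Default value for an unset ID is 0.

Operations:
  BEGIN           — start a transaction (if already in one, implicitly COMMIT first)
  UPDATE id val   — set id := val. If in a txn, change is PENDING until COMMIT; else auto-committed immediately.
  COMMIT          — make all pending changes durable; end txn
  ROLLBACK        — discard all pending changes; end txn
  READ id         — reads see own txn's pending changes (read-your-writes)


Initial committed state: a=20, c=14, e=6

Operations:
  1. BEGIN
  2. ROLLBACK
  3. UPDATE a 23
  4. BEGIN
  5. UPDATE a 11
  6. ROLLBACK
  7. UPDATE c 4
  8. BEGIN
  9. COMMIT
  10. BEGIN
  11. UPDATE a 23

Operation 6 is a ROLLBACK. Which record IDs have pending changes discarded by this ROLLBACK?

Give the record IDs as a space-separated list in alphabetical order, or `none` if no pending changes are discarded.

Answer: a

Derivation:
Initial committed: {a=20, c=14, e=6}
Op 1: BEGIN: in_txn=True, pending={}
Op 2: ROLLBACK: discarded pending []; in_txn=False
Op 3: UPDATE a=23 (auto-commit; committed a=23)
Op 4: BEGIN: in_txn=True, pending={}
Op 5: UPDATE a=11 (pending; pending now {a=11})
Op 6: ROLLBACK: discarded pending ['a']; in_txn=False
Op 7: UPDATE c=4 (auto-commit; committed c=4)
Op 8: BEGIN: in_txn=True, pending={}
Op 9: COMMIT: merged [] into committed; committed now {a=23, c=4, e=6}
Op 10: BEGIN: in_txn=True, pending={}
Op 11: UPDATE a=23 (pending; pending now {a=23})
ROLLBACK at op 6 discards: ['a']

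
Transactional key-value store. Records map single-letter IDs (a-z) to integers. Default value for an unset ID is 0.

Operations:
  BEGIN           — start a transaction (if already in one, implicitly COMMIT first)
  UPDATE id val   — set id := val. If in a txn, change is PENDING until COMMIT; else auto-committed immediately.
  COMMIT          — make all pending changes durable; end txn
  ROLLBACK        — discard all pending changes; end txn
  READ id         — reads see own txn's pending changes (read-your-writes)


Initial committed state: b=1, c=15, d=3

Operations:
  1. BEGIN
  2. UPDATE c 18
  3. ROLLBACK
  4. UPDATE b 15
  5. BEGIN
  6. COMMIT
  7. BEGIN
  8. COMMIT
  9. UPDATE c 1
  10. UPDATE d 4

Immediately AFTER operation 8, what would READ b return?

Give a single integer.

Answer: 15

Derivation:
Initial committed: {b=1, c=15, d=3}
Op 1: BEGIN: in_txn=True, pending={}
Op 2: UPDATE c=18 (pending; pending now {c=18})
Op 3: ROLLBACK: discarded pending ['c']; in_txn=False
Op 4: UPDATE b=15 (auto-commit; committed b=15)
Op 5: BEGIN: in_txn=True, pending={}
Op 6: COMMIT: merged [] into committed; committed now {b=15, c=15, d=3}
Op 7: BEGIN: in_txn=True, pending={}
Op 8: COMMIT: merged [] into committed; committed now {b=15, c=15, d=3}
After op 8: visible(b) = 15 (pending={}, committed={b=15, c=15, d=3})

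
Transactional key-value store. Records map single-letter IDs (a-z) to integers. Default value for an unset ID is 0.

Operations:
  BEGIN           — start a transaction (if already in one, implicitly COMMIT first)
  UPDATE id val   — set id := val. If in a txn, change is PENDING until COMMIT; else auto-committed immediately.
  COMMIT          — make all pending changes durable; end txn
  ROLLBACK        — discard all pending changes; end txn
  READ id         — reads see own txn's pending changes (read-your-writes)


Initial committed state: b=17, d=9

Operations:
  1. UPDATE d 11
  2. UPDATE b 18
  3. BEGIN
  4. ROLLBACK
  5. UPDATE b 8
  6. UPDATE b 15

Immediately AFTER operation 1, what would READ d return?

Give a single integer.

Initial committed: {b=17, d=9}
Op 1: UPDATE d=11 (auto-commit; committed d=11)
After op 1: visible(d) = 11 (pending={}, committed={b=17, d=11})

Answer: 11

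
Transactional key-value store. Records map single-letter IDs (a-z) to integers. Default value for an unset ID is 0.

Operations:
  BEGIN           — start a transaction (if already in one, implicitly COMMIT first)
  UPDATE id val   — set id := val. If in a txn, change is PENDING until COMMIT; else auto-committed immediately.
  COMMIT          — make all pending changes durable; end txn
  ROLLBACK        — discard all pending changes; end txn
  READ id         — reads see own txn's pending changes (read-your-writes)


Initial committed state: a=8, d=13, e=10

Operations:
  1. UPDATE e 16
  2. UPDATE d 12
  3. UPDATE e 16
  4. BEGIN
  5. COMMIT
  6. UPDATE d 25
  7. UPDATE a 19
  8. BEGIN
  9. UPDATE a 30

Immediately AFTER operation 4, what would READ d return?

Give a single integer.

Answer: 12

Derivation:
Initial committed: {a=8, d=13, e=10}
Op 1: UPDATE e=16 (auto-commit; committed e=16)
Op 2: UPDATE d=12 (auto-commit; committed d=12)
Op 3: UPDATE e=16 (auto-commit; committed e=16)
Op 4: BEGIN: in_txn=True, pending={}
After op 4: visible(d) = 12 (pending={}, committed={a=8, d=12, e=16})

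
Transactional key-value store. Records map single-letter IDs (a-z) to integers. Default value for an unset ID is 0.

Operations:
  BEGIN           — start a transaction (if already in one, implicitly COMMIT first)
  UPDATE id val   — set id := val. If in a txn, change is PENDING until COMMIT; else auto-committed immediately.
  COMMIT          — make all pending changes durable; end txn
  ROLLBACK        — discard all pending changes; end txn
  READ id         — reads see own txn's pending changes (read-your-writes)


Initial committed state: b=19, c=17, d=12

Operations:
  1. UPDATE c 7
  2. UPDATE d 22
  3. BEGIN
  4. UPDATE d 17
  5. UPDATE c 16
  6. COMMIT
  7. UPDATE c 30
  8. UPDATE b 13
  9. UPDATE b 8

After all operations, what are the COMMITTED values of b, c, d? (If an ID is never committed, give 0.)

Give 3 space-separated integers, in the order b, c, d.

Answer: 8 30 17

Derivation:
Initial committed: {b=19, c=17, d=12}
Op 1: UPDATE c=7 (auto-commit; committed c=7)
Op 2: UPDATE d=22 (auto-commit; committed d=22)
Op 3: BEGIN: in_txn=True, pending={}
Op 4: UPDATE d=17 (pending; pending now {d=17})
Op 5: UPDATE c=16 (pending; pending now {c=16, d=17})
Op 6: COMMIT: merged ['c', 'd'] into committed; committed now {b=19, c=16, d=17}
Op 7: UPDATE c=30 (auto-commit; committed c=30)
Op 8: UPDATE b=13 (auto-commit; committed b=13)
Op 9: UPDATE b=8 (auto-commit; committed b=8)
Final committed: {b=8, c=30, d=17}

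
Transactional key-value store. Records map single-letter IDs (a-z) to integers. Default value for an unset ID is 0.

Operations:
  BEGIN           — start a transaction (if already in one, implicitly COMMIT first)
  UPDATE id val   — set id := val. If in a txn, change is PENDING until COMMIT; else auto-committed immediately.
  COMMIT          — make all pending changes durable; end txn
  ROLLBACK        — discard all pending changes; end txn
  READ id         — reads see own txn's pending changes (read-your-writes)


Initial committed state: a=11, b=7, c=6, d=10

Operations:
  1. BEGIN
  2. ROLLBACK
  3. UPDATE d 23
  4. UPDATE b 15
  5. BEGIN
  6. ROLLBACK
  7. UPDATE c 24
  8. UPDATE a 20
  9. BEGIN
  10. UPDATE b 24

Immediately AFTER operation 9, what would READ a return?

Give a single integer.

Answer: 20

Derivation:
Initial committed: {a=11, b=7, c=6, d=10}
Op 1: BEGIN: in_txn=True, pending={}
Op 2: ROLLBACK: discarded pending []; in_txn=False
Op 3: UPDATE d=23 (auto-commit; committed d=23)
Op 4: UPDATE b=15 (auto-commit; committed b=15)
Op 5: BEGIN: in_txn=True, pending={}
Op 6: ROLLBACK: discarded pending []; in_txn=False
Op 7: UPDATE c=24 (auto-commit; committed c=24)
Op 8: UPDATE a=20 (auto-commit; committed a=20)
Op 9: BEGIN: in_txn=True, pending={}
After op 9: visible(a) = 20 (pending={}, committed={a=20, b=15, c=24, d=23})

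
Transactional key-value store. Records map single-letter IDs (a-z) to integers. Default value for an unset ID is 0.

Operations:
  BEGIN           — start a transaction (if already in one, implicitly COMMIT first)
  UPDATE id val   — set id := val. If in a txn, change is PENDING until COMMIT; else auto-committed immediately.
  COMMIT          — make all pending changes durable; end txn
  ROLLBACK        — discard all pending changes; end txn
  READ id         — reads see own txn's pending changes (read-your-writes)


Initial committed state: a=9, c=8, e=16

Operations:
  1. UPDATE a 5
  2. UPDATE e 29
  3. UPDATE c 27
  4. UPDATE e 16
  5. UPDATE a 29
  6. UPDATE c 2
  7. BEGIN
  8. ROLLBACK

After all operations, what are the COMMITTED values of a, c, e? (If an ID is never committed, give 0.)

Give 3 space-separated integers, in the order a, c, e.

Answer: 29 2 16

Derivation:
Initial committed: {a=9, c=8, e=16}
Op 1: UPDATE a=5 (auto-commit; committed a=5)
Op 2: UPDATE e=29 (auto-commit; committed e=29)
Op 3: UPDATE c=27 (auto-commit; committed c=27)
Op 4: UPDATE e=16 (auto-commit; committed e=16)
Op 5: UPDATE a=29 (auto-commit; committed a=29)
Op 6: UPDATE c=2 (auto-commit; committed c=2)
Op 7: BEGIN: in_txn=True, pending={}
Op 8: ROLLBACK: discarded pending []; in_txn=False
Final committed: {a=29, c=2, e=16}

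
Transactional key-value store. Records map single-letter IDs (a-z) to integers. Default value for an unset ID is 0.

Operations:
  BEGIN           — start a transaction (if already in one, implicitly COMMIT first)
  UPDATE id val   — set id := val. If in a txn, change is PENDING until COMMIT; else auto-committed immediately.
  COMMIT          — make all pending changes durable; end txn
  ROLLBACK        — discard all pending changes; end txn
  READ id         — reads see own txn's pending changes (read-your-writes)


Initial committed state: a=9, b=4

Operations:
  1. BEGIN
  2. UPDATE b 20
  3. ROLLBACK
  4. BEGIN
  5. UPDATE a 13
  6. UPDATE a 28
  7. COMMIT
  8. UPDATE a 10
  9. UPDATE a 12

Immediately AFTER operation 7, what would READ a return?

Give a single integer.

Initial committed: {a=9, b=4}
Op 1: BEGIN: in_txn=True, pending={}
Op 2: UPDATE b=20 (pending; pending now {b=20})
Op 3: ROLLBACK: discarded pending ['b']; in_txn=False
Op 4: BEGIN: in_txn=True, pending={}
Op 5: UPDATE a=13 (pending; pending now {a=13})
Op 6: UPDATE a=28 (pending; pending now {a=28})
Op 7: COMMIT: merged ['a'] into committed; committed now {a=28, b=4}
After op 7: visible(a) = 28 (pending={}, committed={a=28, b=4})

Answer: 28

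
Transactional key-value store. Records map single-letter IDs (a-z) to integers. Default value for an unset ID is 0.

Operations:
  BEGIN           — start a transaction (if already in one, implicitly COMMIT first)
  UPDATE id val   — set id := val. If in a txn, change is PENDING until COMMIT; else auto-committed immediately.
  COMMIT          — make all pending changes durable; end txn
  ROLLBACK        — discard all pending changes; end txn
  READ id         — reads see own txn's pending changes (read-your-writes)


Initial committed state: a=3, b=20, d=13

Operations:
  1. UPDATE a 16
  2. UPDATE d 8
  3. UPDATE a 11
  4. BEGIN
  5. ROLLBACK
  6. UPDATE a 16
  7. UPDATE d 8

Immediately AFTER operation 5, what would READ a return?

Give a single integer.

Initial committed: {a=3, b=20, d=13}
Op 1: UPDATE a=16 (auto-commit; committed a=16)
Op 2: UPDATE d=8 (auto-commit; committed d=8)
Op 3: UPDATE a=11 (auto-commit; committed a=11)
Op 4: BEGIN: in_txn=True, pending={}
Op 5: ROLLBACK: discarded pending []; in_txn=False
After op 5: visible(a) = 11 (pending={}, committed={a=11, b=20, d=8})

Answer: 11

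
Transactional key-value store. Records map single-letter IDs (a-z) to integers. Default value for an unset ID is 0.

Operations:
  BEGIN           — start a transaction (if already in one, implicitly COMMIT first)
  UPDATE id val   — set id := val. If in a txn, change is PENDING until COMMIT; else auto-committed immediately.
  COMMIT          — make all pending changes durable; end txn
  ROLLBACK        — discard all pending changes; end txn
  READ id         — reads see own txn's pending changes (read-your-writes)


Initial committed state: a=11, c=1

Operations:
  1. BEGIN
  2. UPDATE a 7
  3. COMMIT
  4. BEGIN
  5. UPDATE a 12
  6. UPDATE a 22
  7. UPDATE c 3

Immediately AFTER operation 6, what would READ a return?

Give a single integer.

Answer: 22

Derivation:
Initial committed: {a=11, c=1}
Op 1: BEGIN: in_txn=True, pending={}
Op 2: UPDATE a=7 (pending; pending now {a=7})
Op 3: COMMIT: merged ['a'] into committed; committed now {a=7, c=1}
Op 4: BEGIN: in_txn=True, pending={}
Op 5: UPDATE a=12 (pending; pending now {a=12})
Op 6: UPDATE a=22 (pending; pending now {a=22})
After op 6: visible(a) = 22 (pending={a=22}, committed={a=7, c=1})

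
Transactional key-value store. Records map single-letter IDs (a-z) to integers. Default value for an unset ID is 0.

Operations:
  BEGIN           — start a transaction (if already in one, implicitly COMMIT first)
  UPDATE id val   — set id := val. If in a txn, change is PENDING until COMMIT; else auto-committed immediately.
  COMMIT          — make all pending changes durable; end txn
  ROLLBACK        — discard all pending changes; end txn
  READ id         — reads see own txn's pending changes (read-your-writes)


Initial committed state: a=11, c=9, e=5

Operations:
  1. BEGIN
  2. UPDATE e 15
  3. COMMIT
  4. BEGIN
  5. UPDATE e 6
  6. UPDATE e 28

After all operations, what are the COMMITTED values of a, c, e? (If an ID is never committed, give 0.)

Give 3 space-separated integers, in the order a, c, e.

Initial committed: {a=11, c=9, e=5}
Op 1: BEGIN: in_txn=True, pending={}
Op 2: UPDATE e=15 (pending; pending now {e=15})
Op 3: COMMIT: merged ['e'] into committed; committed now {a=11, c=9, e=15}
Op 4: BEGIN: in_txn=True, pending={}
Op 5: UPDATE e=6 (pending; pending now {e=6})
Op 6: UPDATE e=28 (pending; pending now {e=28})
Final committed: {a=11, c=9, e=15}

Answer: 11 9 15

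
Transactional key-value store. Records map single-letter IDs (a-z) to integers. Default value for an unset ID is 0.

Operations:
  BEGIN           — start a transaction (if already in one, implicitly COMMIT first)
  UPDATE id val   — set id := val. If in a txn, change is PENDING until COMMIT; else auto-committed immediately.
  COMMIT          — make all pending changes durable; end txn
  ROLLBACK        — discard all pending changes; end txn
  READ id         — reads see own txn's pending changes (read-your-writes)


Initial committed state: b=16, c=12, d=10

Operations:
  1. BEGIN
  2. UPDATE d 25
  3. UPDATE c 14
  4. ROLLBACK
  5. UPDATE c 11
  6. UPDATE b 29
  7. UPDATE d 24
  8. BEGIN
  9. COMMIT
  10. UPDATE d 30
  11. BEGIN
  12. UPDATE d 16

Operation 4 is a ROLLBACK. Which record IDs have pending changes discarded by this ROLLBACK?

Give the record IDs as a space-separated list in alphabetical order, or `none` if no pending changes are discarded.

Answer: c d

Derivation:
Initial committed: {b=16, c=12, d=10}
Op 1: BEGIN: in_txn=True, pending={}
Op 2: UPDATE d=25 (pending; pending now {d=25})
Op 3: UPDATE c=14 (pending; pending now {c=14, d=25})
Op 4: ROLLBACK: discarded pending ['c', 'd']; in_txn=False
Op 5: UPDATE c=11 (auto-commit; committed c=11)
Op 6: UPDATE b=29 (auto-commit; committed b=29)
Op 7: UPDATE d=24 (auto-commit; committed d=24)
Op 8: BEGIN: in_txn=True, pending={}
Op 9: COMMIT: merged [] into committed; committed now {b=29, c=11, d=24}
Op 10: UPDATE d=30 (auto-commit; committed d=30)
Op 11: BEGIN: in_txn=True, pending={}
Op 12: UPDATE d=16 (pending; pending now {d=16})
ROLLBACK at op 4 discards: ['c', 'd']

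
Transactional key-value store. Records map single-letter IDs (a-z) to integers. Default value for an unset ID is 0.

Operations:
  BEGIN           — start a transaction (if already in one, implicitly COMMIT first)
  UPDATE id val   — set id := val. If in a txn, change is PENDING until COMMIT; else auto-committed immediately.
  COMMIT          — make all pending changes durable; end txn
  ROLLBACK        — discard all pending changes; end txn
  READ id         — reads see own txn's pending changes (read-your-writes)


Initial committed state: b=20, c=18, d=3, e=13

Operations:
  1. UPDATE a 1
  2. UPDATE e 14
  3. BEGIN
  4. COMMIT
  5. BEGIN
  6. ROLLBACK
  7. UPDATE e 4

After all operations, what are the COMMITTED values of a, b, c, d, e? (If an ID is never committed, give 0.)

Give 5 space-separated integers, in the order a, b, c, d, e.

Answer: 1 20 18 3 4

Derivation:
Initial committed: {b=20, c=18, d=3, e=13}
Op 1: UPDATE a=1 (auto-commit; committed a=1)
Op 2: UPDATE e=14 (auto-commit; committed e=14)
Op 3: BEGIN: in_txn=True, pending={}
Op 4: COMMIT: merged [] into committed; committed now {a=1, b=20, c=18, d=3, e=14}
Op 5: BEGIN: in_txn=True, pending={}
Op 6: ROLLBACK: discarded pending []; in_txn=False
Op 7: UPDATE e=4 (auto-commit; committed e=4)
Final committed: {a=1, b=20, c=18, d=3, e=4}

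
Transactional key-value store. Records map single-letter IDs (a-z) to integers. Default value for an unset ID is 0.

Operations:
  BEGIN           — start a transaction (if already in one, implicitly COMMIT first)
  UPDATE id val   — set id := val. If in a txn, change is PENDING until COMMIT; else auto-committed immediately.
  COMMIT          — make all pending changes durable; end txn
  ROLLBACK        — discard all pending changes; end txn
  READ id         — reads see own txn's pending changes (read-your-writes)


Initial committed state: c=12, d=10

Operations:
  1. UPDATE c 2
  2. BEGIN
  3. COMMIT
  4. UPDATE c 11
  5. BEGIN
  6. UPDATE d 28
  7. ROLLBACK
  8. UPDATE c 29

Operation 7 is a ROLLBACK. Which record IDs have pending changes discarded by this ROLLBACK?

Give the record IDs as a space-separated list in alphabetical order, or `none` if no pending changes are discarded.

Answer: d

Derivation:
Initial committed: {c=12, d=10}
Op 1: UPDATE c=2 (auto-commit; committed c=2)
Op 2: BEGIN: in_txn=True, pending={}
Op 3: COMMIT: merged [] into committed; committed now {c=2, d=10}
Op 4: UPDATE c=11 (auto-commit; committed c=11)
Op 5: BEGIN: in_txn=True, pending={}
Op 6: UPDATE d=28 (pending; pending now {d=28})
Op 7: ROLLBACK: discarded pending ['d']; in_txn=False
Op 8: UPDATE c=29 (auto-commit; committed c=29)
ROLLBACK at op 7 discards: ['d']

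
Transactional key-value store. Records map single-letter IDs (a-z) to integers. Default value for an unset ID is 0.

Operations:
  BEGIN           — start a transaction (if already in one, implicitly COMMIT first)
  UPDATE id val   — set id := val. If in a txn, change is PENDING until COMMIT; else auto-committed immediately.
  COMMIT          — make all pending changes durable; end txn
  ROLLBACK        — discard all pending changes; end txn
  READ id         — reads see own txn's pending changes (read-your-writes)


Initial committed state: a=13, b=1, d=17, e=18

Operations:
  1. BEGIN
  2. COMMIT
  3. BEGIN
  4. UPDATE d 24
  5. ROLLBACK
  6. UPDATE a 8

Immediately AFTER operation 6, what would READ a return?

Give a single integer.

Initial committed: {a=13, b=1, d=17, e=18}
Op 1: BEGIN: in_txn=True, pending={}
Op 2: COMMIT: merged [] into committed; committed now {a=13, b=1, d=17, e=18}
Op 3: BEGIN: in_txn=True, pending={}
Op 4: UPDATE d=24 (pending; pending now {d=24})
Op 5: ROLLBACK: discarded pending ['d']; in_txn=False
Op 6: UPDATE a=8 (auto-commit; committed a=8)
After op 6: visible(a) = 8 (pending={}, committed={a=8, b=1, d=17, e=18})

Answer: 8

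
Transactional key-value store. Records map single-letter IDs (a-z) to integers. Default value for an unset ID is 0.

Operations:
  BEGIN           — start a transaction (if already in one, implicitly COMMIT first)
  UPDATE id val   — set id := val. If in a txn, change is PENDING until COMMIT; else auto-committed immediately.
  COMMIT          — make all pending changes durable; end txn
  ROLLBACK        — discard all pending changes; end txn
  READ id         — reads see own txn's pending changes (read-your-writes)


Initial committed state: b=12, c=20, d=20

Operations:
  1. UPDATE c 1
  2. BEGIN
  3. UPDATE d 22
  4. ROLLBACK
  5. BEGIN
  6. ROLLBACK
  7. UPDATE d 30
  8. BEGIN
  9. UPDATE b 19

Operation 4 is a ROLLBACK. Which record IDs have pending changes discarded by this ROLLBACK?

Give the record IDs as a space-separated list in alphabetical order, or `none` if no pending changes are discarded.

Answer: d

Derivation:
Initial committed: {b=12, c=20, d=20}
Op 1: UPDATE c=1 (auto-commit; committed c=1)
Op 2: BEGIN: in_txn=True, pending={}
Op 3: UPDATE d=22 (pending; pending now {d=22})
Op 4: ROLLBACK: discarded pending ['d']; in_txn=False
Op 5: BEGIN: in_txn=True, pending={}
Op 6: ROLLBACK: discarded pending []; in_txn=False
Op 7: UPDATE d=30 (auto-commit; committed d=30)
Op 8: BEGIN: in_txn=True, pending={}
Op 9: UPDATE b=19 (pending; pending now {b=19})
ROLLBACK at op 4 discards: ['d']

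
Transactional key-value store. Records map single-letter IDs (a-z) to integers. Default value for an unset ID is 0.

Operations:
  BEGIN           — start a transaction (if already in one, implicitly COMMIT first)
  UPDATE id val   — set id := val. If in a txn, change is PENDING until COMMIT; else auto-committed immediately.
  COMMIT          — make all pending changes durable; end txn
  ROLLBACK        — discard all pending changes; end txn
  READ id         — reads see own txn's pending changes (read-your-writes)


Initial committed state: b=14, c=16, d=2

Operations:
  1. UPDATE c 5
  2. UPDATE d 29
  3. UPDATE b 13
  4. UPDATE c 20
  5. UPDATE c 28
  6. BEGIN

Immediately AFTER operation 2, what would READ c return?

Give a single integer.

Answer: 5

Derivation:
Initial committed: {b=14, c=16, d=2}
Op 1: UPDATE c=5 (auto-commit; committed c=5)
Op 2: UPDATE d=29 (auto-commit; committed d=29)
After op 2: visible(c) = 5 (pending={}, committed={b=14, c=5, d=29})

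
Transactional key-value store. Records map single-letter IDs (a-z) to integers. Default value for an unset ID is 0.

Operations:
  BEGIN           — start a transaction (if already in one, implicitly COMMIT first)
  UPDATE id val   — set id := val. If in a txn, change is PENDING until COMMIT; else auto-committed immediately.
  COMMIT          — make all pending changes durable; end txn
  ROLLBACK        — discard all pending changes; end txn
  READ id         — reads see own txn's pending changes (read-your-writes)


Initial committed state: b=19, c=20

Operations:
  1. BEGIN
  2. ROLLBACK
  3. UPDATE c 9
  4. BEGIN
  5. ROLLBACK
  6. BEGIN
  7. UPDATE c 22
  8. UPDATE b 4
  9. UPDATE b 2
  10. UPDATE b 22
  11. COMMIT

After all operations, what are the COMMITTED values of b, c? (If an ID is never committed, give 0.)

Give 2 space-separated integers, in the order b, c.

Initial committed: {b=19, c=20}
Op 1: BEGIN: in_txn=True, pending={}
Op 2: ROLLBACK: discarded pending []; in_txn=False
Op 3: UPDATE c=9 (auto-commit; committed c=9)
Op 4: BEGIN: in_txn=True, pending={}
Op 5: ROLLBACK: discarded pending []; in_txn=False
Op 6: BEGIN: in_txn=True, pending={}
Op 7: UPDATE c=22 (pending; pending now {c=22})
Op 8: UPDATE b=4 (pending; pending now {b=4, c=22})
Op 9: UPDATE b=2 (pending; pending now {b=2, c=22})
Op 10: UPDATE b=22 (pending; pending now {b=22, c=22})
Op 11: COMMIT: merged ['b', 'c'] into committed; committed now {b=22, c=22}
Final committed: {b=22, c=22}

Answer: 22 22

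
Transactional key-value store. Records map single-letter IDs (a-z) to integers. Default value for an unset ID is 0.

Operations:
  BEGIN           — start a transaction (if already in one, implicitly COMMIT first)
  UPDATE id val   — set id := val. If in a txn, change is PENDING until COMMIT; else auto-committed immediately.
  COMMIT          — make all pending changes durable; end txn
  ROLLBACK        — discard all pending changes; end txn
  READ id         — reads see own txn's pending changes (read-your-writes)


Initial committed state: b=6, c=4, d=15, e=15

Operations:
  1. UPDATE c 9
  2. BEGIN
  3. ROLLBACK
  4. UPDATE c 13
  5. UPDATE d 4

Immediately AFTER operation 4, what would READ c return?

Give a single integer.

Initial committed: {b=6, c=4, d=15, e=15}
Op 1: UPDATE c=9 (auto-commit; committed c=9)
Op 2: BEGIN: in_txn=True, pending={}
Op 3: ROLLBACK: discarded pending []; in_txn=False
Op 4: UPDATE c=13 (auto-commit; committed c=13)
After op 4: visible(c) = 13 (pending={}, committed={b=6, c=13, d=15, e=15})

Answer: 13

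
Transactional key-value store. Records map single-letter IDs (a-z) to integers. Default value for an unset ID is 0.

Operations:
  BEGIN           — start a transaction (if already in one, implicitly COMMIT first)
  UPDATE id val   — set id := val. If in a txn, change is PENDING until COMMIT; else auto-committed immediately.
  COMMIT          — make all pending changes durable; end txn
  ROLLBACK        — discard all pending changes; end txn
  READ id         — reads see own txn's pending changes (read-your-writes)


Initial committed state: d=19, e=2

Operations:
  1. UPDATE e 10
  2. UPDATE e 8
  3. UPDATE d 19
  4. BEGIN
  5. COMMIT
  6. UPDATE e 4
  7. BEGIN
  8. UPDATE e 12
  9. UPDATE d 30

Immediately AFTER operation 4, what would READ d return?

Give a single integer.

Answer: 19

Derivation:
Initial committed: {d=19, e=2}
Op 1: UPDATE e=10 (auto-commit; committed e=10)
Op 2: UPDATE e=8 (auto-commit; committed e=8)
Op 3: UPDATE d=19 (auto-commit; committed d=19)
Op 4: BEGIN: in_txn=True, pending={}
After op 4: visible(d) = 19 (pending={}, committed={d=19, e=8})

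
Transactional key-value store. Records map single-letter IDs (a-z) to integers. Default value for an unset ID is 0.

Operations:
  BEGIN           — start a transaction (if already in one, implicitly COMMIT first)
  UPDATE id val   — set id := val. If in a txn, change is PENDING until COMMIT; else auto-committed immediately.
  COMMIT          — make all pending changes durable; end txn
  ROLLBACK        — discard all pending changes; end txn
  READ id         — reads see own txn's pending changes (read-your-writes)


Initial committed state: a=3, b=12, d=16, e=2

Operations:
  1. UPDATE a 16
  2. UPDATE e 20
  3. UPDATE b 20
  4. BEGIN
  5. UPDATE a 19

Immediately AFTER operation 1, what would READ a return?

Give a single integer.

Initial committed: {a=3, b=12, d=16, e=2}
Op 1: UPDATE a=16 (auto-commit; committed a=16)
After op 1: visible(a) = 16 (pending={}, committed={a=16, b=12, d=16, e=2})

Answer: 16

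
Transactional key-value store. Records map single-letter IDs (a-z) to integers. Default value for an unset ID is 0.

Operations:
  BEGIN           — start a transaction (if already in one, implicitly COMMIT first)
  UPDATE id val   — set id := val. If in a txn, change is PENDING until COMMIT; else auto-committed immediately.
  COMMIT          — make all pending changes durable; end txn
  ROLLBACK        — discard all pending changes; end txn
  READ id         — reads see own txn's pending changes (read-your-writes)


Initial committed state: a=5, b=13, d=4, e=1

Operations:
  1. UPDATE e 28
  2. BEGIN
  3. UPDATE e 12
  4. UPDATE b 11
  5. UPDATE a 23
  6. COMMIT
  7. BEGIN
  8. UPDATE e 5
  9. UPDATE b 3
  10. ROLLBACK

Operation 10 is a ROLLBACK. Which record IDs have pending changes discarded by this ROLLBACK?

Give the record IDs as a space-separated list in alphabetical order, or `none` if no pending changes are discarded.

Answer: b e

Derivation:
Initial committed: {a=5, b=13, d=4, e=1}
Op 1: UPDATE e=28 (auto-commit; committed e=28)
Op 2: BEGIN: in_txn=True, pending={}
Op 3: UPDATE e=12 (pending; pending now {e=12})
Op 4: UPDATE b=11 (pending; pending now {b=11, e=12})
Op 5: UPDATE a=23 (pending; pending now {a=23, b=11, e=12})
Op 6: COMMIT: merged ['a', 'b', 'e'] into committed; committed now {a=23, b=11, d=4, e=12}
Op 7: BEGIN: in_txn=True, pending={}
Op 8: UPDATE e=5 (pending; pending now {e=5})
Op 9: UPDATE b=3 (pending; pending now {b=3, e=5})
Op 10: ROLLBACK: discarded pending ['b', 'e']; in_txn=False
ROLLBACK at op 10 discards: ['b', 'e']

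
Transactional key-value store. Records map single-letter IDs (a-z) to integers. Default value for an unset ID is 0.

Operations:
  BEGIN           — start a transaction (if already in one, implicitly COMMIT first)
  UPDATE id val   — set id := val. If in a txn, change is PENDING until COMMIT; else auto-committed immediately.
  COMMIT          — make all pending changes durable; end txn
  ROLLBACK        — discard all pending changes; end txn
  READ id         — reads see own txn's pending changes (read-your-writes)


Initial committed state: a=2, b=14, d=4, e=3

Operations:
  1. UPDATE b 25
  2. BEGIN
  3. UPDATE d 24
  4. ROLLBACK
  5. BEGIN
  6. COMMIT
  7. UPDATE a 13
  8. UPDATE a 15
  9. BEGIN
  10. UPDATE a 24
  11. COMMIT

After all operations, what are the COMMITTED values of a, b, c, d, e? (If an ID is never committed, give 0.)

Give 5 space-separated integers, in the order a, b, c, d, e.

Initial committed: {a=2, b=14, d=4, e=3}
Op 1: UPDATE b=25 (auto-commit; committed b=25)
Op 2: BEGIN: in_txn=True, pending={}
Op 3: UPDATE d=24 (pending; pending now {d=24})
Op 4: ROLLBACK: discarded pending ['d']; in_txn=False
Op 5: BEGIN: in_txn=True, pending={}
Op 6: COMMIT: merged [] into committed; committed now {a=2, b=25, d=4, e=3}
Op 7: UPDATE a=13 (auto-commit; committed a=13)
Op 8: UPDATE a=15 (auto-commit; committed a=15)
Op 9: BEGIN: in_txn=True, pending={}
Op 10: UPDATE a=24 (pending; pending now {a=24})
Op 11: COMMIT: merged ['a'] into committed; committed now {a=24, b=25, d=4, e=3}
Final committed: {a=24, b=25, d=4, e=3}

Answer: 24 25 0 4 3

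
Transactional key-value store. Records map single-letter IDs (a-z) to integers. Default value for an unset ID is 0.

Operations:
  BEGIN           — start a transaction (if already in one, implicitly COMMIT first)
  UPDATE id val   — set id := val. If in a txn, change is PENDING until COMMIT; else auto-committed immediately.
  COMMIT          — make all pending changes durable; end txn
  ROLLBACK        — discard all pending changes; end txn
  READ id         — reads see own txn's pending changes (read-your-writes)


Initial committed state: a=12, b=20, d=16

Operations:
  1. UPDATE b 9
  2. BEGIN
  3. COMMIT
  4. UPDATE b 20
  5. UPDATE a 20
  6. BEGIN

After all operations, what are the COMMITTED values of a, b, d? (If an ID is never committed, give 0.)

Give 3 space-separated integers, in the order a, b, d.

Answer: 20 20 16

Derivation:
Initial committed: {a=12, b=20, d=16}
Op 1: UPDATE b=9 (auto-commit; committed b=9)
Op 2: BEGIN: in_txn=True, pending={}
Op 3: COMMIT: merged [] into committed; committed now {a=12, b=9, d=16}
Op 4: UPDATE b=20 (auto-commit; committed b=20)
Op 5: UPDATE a=20 (auto-commit; committed a=20)
Op 6: BEGIN: in_txn=True, pending={}
Final committed: {a=20, b=20, d=16}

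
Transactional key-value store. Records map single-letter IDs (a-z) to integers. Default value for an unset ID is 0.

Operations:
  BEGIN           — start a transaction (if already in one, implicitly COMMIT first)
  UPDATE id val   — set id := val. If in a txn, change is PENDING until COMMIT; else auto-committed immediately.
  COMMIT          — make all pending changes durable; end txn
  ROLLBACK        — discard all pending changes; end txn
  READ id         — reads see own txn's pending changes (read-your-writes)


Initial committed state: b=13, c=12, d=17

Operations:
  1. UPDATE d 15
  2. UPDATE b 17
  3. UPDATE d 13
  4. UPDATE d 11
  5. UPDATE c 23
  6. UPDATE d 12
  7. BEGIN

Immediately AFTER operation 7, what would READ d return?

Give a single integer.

Initial committed: {b=13, c=12, d=17}
Op 1: UPDATE d=15 (auto-commit; committed d=15)
Op 2: UPDATE b=17 (auto-commit; committed b=17)
Op 3: UPDATE d=13 (auto-commit; committed d=13)
Op 4: UPDATE d=11 (auto-commit; committed d=11)
Op 5: UPDATE c=23 (auto-commit; committed c=23)
Op 6: UPDATE d=12 (auto-commit; committed d=12)
Op 7: BEGIN: in_txn=True, pending={}
After op 7: visible(d) = 12 (pending={}, committed={b=17, c=23, d=12})

Answer: 12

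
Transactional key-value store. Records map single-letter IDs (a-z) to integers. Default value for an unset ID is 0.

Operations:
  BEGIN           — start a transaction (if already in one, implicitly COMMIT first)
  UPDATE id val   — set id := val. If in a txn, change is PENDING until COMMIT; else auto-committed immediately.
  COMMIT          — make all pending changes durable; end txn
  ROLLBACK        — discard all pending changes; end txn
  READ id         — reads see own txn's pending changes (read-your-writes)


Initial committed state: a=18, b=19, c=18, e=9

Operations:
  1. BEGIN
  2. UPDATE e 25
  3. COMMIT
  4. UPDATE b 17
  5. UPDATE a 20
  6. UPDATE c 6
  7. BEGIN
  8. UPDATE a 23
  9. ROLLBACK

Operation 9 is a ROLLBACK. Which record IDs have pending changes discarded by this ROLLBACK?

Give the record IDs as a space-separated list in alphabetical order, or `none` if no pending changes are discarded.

Initial committed: {a=18, b=19, c=18, e=9}
Op 1: BEGIN: in_txn=True, pending={}
Op 2: UPDATE e=25 (pending; pending now {e=25})
Op 3: COMMIT: merged ['e'] into committed; committed now {a=18, b=19, c=18, e=25}
Op 4: UPDATE b=17 (auto-commit; committed b=17)
Op 5: UPDATE a=20 (auto-commit; committed a=20)
Op 6: UPDATE c=6 (auto-commit; committed c=6)
Op 7: BEGIN: in_txn=True, pending={}
Op 8: UPDATE a=23 (pending; pending now {a=23})
Op 9: ROLLBACK: discarded pending ['a']; in_txn=False
ROLLBACK at op 9 discards: ['a']

Answer: a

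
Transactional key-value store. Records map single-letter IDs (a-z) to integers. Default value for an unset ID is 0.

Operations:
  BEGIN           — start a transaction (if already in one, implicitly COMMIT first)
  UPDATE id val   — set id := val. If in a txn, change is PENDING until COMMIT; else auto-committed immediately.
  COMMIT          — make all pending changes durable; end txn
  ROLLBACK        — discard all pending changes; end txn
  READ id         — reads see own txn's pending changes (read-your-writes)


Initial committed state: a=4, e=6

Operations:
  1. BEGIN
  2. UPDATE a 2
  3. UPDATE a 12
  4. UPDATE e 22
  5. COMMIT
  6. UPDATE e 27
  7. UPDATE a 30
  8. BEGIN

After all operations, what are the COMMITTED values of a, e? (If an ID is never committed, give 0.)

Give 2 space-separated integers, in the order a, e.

Initial committed: {a=4, e=6}
Op 1: BEGIN: in_txn=True, pending={}
Op 2: UPDATE a=2 (pending; pending now {a=2})
Op 3: UPDATE a=12 (pending; pending now {a=12})
Op 4: UPDATE e=22 (pending; pending now {a=12, e=22})
Op 5: COMMIT: merged ['a', 'e'] into committed; committed now {a=12, e=22}
Op 6: UPDATE e=27 (auto-commit; committed e=27)
Op 7: UPDATE a=30 (auto-commit; committed a=30)
Op 8: BEGIN: in_txn=True, pending={}
Final committed: {a=30, e=27}

Answer: 30 27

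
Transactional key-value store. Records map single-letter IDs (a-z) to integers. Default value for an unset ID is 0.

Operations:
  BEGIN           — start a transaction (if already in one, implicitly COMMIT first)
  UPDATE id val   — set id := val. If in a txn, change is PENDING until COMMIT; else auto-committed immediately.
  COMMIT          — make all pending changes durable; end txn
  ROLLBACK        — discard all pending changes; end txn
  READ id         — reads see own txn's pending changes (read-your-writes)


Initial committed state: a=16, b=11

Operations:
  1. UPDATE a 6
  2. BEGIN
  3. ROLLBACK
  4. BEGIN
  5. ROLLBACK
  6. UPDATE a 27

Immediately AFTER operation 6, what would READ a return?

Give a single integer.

Initial committed: {a=16, b=11}
Op 1: UPDATE a=6 (auto-commit; committed a=6)
Op 2: BEGIN: in_txn=True, pending={}
Op 3: ROLLBACK: discarded pending []; in_txn=False
Op 4: BEGIN: in_txn=True, pending={}
Op 5: ROLLBACK: discarded pending []; in_txn=False
Op 6: UPDATE a=27 (auto-commit; committed a=27)
After op 6: visible(a) = 27 (pending={}, committed={a=27, b=11})

Answer: 27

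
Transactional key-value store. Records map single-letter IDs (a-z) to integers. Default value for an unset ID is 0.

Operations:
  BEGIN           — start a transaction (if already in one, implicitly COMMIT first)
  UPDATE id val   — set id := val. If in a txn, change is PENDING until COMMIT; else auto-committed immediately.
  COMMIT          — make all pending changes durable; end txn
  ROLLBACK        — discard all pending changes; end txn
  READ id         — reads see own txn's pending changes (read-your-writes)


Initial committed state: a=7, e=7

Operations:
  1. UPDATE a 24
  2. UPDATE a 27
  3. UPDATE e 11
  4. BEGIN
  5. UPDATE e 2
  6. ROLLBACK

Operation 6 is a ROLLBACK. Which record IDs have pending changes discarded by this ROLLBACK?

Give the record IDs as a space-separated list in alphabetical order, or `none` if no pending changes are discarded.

Initial committed: {a=7, e=7}
Op 1: UPDATE a=24 (auto-commit; committed a=24)
Op 2: UPDATE a=27 (auto-commit; committed a=27)
Op 3: UPDATE e=11 (auto-commit; committed e=11)
Op 4: BEGIN: in_txn=True, pending={}
Op 5: UPDATE e=2 (pending; pending now {e=2})
Op 6: ROLLBACK: discarded pending ['e']; in_txn=False
ROLLBACK at op 6 discards: ['e']

Answer: e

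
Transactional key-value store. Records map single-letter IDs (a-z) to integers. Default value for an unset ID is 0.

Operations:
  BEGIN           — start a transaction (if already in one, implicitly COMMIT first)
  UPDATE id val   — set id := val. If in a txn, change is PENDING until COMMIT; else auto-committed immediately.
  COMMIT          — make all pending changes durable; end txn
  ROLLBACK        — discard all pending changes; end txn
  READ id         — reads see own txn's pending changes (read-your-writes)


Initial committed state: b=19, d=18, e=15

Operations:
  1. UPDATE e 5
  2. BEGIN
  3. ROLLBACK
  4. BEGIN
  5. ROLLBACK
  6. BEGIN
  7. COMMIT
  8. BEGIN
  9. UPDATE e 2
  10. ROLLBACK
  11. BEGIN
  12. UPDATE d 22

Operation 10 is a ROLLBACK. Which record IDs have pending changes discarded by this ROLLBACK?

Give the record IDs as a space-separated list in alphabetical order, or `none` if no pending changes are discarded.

Initial committed: {b=19, d=18, e=15}
Op 1: UPDATE e=5 (auto-commit; committed e=5)
Op 2: BEGIN: in_txn=True, pending={}
Op 3: ROLLBACK: discarded pending []; in_txn=False
Op 4: BEGIN: in_txn=True, pending={}
Op 5: ROLLBACK: discarded pending []; in_txn=False
Op 6: BEGIN: in_txn=True, pending={}
Op 7: COMMIT: merged [] into committed; committed now {b=19, d=18, e=5}
Op 8: BEGIN: in_txn=True, pending={}
Op 9: UPDATE e=2 (pending; pending now {e=2})
Op 10: ROLLBACK: discarded pending ['e']; in_txn=False
Op 11: BEGIN: in_txn=True, pending={}
Op 12: UPDATE d=22 (pending; pending now {d=22})
ROLLBACK at op 10 discards: ['e']

Answer: e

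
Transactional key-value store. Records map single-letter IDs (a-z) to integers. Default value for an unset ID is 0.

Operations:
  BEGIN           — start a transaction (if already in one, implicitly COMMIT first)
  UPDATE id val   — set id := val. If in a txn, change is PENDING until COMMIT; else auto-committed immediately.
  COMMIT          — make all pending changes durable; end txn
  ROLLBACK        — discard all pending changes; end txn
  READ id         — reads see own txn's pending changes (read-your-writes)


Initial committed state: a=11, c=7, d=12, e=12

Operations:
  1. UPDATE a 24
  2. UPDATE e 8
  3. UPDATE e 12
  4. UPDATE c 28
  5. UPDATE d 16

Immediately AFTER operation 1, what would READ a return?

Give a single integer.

Answer: 24

Derivation:
Initial committed: {a=11, c=7, d=12, e=12}
Op 1: UPDATE a=24 (auto-commit; committed a=24)
After op 1: visible(a) = 24 (pending={}, committed={a=24, c=7, d=12, e=12})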